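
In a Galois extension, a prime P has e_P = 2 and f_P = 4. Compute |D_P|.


|D_P| = e * f
= 2 * 4
= 8

8


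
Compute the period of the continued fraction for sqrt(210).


Run the CF algorithm for sqrt(210).
a_0 = floor(sqrt(210)) = 14; set m_0=0, q_0=1.
Recurrence: m' = q*a - m,  q' = (d - m'^2)/q,  a' = floor((a_0 + m')/q').
  step 1: m=14, q=14, a=2
  step 2: m=14, q=1, a=28
a_2 = 2*a_0 = 28, so the period closes here.
sqrt(210) = [14; 2, 28]
Period length = 2

2


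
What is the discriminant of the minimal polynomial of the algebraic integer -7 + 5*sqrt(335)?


The element -7 + 5*sqrt(335) has minimal polynomial:
x^2 + 14*x - 8326
Discriminant = (14)^2 - 4*(-8326)
= 196 + 33304
= 33500

33500


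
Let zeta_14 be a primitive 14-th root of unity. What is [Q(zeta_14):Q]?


The degree equals Euler's totient phi(14).
14 = 2 * 7
phi(14) = 6

6


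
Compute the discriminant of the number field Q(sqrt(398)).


For K = Q(sqrt(d)) with d squarefree: disc(K) = d if d = 1 mod 4, and disc(K) = 4d if d = 2 or 3 mod 4.
Here d = 398, and d mod 4 = 2.
d = 2 mod 4, not 1 (O_K = Z[sqrt(d)]), so disc(K) = 4d = 4 * (398) = 1592

1592


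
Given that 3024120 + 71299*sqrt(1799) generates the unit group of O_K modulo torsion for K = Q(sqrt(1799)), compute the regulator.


epsilon = 3024120 + 71299*sqrt(1799)
= 6.0482e+06
R = ln(6.0482e+06)
= 15.6153

15.6153


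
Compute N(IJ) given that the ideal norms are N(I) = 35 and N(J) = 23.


N(IJ) = N(I) * N(J)
= 35 * 23
= 805

805


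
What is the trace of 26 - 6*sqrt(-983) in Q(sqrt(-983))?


Tr(a + b*sqrt(d)) = (a + b*sqrt(d)) + (a - b*sqrt(d)) = 2a
= 2 * (26)
= 52

52


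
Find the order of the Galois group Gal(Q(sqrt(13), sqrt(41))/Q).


The 2 square roots of distinct primes are multiplicatively independent over Q,
so [K:Q] = 2^2 and Gal(K/Q) is isomorphic to (Z/2Z)^2.
|Gal| = 2^2 = 4

4


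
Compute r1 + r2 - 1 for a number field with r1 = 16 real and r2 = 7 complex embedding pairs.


By Dirichlet's unit theorem:
rank = r1 + r2 - 1
= 16 + 7 - 1
= 22

22


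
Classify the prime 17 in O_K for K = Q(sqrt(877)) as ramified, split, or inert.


K = Q(sqrt(877)). Since d mod 4 = 1, disc(K) = 877.
Check p | disc: 877 mod 17 = 10.
p does not divide disc. Compute Legendre symbol (d/p):
10^((17-1)/2) mod 17 = -1
(d/p) = -1, so p is inert: (p) stays prime with e=1, f=2, g=1.
Therefore p is inert.

inert


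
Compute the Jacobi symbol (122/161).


Compute (122/161) via quadratic reciprocity:
  pull out 2: (2/161) = +1  (since 161 mod 8 = 1)
  reciprocity: (61/161) -> +(161/61)
  reduce: (39/61)
  reciprocity: (39/61) -> +(61/39)
  reduce: (22/39)
  pull out 2: (2/39) = +1  (since 39 mod 8 = 7)
  reciprocity: (11/39) -> -(39/11)
  reduce: (6/11)
  pull out 2: (2/11) = -1  (since 11 mod 8 = 3)
  reciprocity: (3/11) -> -(11/3)
  reduce: (2/3)
  pull out 2: (2/3) = -1  (since 3 mod 8 = 3)
  (1/3) = 1
Product of signs = 1

1


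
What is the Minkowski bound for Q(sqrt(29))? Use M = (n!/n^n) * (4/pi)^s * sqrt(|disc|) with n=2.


d = 29, d mod 4 = 1, so disc(K) = d = 29; |disc(K)| = 29
Real quadratic field, so n = 2, s = r2 = 0, r1 = 2
M = (n!/n^n) * (4/pi)^s * sqrt(|disc(K)|) = (2!/2^2) * (4/pi)^0 * sqrt(29)
= 0.5 * 1.000000 * 5.385165
= 2.6926

2.6926


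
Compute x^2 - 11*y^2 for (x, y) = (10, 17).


x^2 - d*y^2
= 10^2 - 11*17^2
= 100 - 3179
= -3079

-3079


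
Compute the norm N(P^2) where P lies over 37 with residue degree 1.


N(P^a) = p^(a*f)
= 37^(2*1)
= 37^2
= 1369

1369


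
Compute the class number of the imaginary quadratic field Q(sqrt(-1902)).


K = Q(sqrt(-1902)). d mod 4 = 2, so D = disc(K) = 4d = -7608
h(K) equals the number of primitive reduced positive-definite forms (a, b, c) = a*x^2 + b*x*y + c*y^2 with b^2 - 4ac = D,
where reduced means |b| <= a <= c, with b >= 0 whenever |b| = a or a = c, and primitive means gcd(a, b, c) = 1.
Reduced forces 3a^2 <= |D| = 7608, so 1 <= a <= 50; b must have the parity of D, and c = (b^2 - D)/(4a) must be an integer >= a.
Enumerate a = 1..50, b in [-a, a]:
  a=1: (1, 0, 1902)  [1]
  a=2: (2, 0, 951)  [1]
  a=3: (3, 0, 634)  [1]
  a=4..5: none
  a=6: (6, 0, 317)  [1]
  a=7: (7, -6, 273), (7, 6, 273)  [2]
  a=8..10: none
  a=11: (11, -2, 173), (11, 2, 173)  [2]
  a=12: none
  a=13: (13, -6, 147), (13, 6, 147)  [2]
  a=14: (14, -8, 137), (14, 8, 137)  [2]
  a=15..16: none
  a=17: (17, -12, 114), (17, 12, 114)  [2]
  a=18: none
  a=19: (19, -12, 102), (19, 12, 102)  [2]
  a=20: none
  a=21: (21, -6, 91), (21, 6, 91)  [2]
  a=22: (22, -20, 91), (22, 20, 91)  [2]
  a=23..25: none
  a=26: (26, -20, 77), (26, 20, 77)  [2]
  a=27..30: none
  a=31: (31, -24, 66), (31, 24, 66)  [2]
  a=32: none
  a=33: (33, -24, 62), (33, 24, 62)  [2]
  a=34: (34, -12, 57), (34, 12, 57)  [2]
  a=35..37: none
  a=38: (38, -12, 51), (38, 12, 51)  [2]
  a=39: (39, -6, 49), (39, 6, 49)  [2]
  a=40: none
  a=41: (41, -10, 47), (41, 10, 47)  [2]
  a=42: (42, -36, 53), (42, 36, 53)  [2]
  a=43..50: none
Total reduced forms: 1 + 1 + 1 + 1 + 2 + 2 + 2 + 2 + 2 + 2 + 2 + 2 + 2 + 2 + 2 + 2 + 2 + 2 + 2 + 2 = 36
h = 36

36


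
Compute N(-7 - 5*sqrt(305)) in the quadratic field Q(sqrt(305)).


N(a + b*sqrt(d)) = a^2 - d*b^2
= (-7)^2 - (305)*(-5)^2
= 49 - 7625
= -7576

-7576


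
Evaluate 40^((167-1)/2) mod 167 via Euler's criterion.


p = 167 is prime and the exponent is (p-1)/2 = 83, so by Euler's criterion 40^83 = (40/167) = +1 or -1 mod 167.
Compute by square-and-multiply:
  83 = 64 + 16 + 2 + 1 (binary 1010011)
  Repeated squaring mod 167: 40^1 = 40, 40^2 = 97, 40^4 = 57, 40^8 = 76, 40^16 = 98, 40^32 = 85, 40^64 = 44
  40^83 = 40^64 * 40^16 * 40^2 * 40^1 = 44 * 98 * 97 * 40 mod 167
    44 * 98 = 4312 = 137 mod 167
    137 * 97 = 13289 = 96 mod 167
    96 * 40 = 3840 = 166 mod 167
  40^83 = 166 mod 167
Result 166 = p - 1 = -1 mod 167: 40 is a quadratic non-residue mod 167. As a residue in [0, p-1] the value is 166.
40^83 mod 167 = 166

166


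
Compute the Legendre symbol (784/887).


p = 887 is prime, so compute (784/887) with the reciprocity algorithm (Jacobi-symbol steps: pull out 2s via (2/n), flip via reciprocity, reduce):
  pull out 2: (2/887) = +1  (since 887 mod 8 = 7)
  pull out 2: (2/887) = +1  (since 887 mod 8 = 7)
  pull out 2: (2/887) = +1  (since 887 mod 8 = 7)
  pull out 2: (2/887) = +1  (since 887 mod 8 = 7)
  reciprocity: (49/887) -> +(887/49)
  reduce: (5/49)
  reciprocity: (5/49) -> +(49/5)
  reduce: (4/5)
  pull out 2: (2/5) = -1  (since 5 mod 8 = 5)
  pull out 2: (2/5) = -1  (since 5 mod 8 = 5)
  (1/5) = 1
Product of signs = 1
(784/887) = 1

1


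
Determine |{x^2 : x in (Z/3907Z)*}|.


For prime p, the number of non-zero quadratic residues is (p-1)/2.
= (3907-1)/2
= 1953

1953


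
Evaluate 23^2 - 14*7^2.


x^2 - d*y^2
= 23^2 - 14*7^2
= 529 - 686
= -157

-157


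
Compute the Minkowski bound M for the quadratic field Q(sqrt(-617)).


d = -617, d mod 4 = 3, so disc(K) = 4d = -2468; |disc(K)| = 2468
Imaginary quadratic field, so n = 2, s = r2 = 1, r1 = 0
M = (n!/n^n) * (4/pi)^s * sqrt(|disc(K)|) = (2!/2^2) * (4/pi)^1 * sqrt(2468)
= 0.5 * 1.273240 * 49.678969
= 31.6266

31.6266


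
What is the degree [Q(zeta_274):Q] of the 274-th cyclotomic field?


The degree equals Euler's totient phi(274).
274 = 2 * 137
phi(274) = 136

136


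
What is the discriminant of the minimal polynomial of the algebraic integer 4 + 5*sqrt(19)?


The element 4 + 5*sqrt(19) has minimal polynomial:
x^2 - 8*x - 459
Discriminant = (-8)^2 - 4*(-459)
= 64 + 1836
= 1900

1900


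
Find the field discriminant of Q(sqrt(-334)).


For K = Q(sqrt(d)) with d squarefree: disc(K) = d if d = 1 mod 4, and disc(K) = 4d if d = 2 or 3 mod 4.
Here d = -334, and d mod 4 = 2.
d = 2 mod 4, not 1 (O_K = Z[sqrt(d)]), so disc(K) = 4d = 4 * (-334) = -1336

-1336


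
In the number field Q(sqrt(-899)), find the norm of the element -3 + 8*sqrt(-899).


N(a + b*sqrt(d)) = a^2 - d*b^2
= (-3)^2 - (-899)*(8)^2
= 9 + 57536
= 57545

57545


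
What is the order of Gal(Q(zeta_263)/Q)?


|Gal(Q(zeta_263)/Q)| = phi(263)
= 262

262


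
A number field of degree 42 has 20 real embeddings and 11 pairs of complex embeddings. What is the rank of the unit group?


By Dirichlet's unit theorem:
rank = r1 + r2 - 1
= 20 + 11 - 1
= 30

30


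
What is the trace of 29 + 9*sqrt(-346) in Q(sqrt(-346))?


Tr(a + b*sqrt(d)) = (a + b*sqrt(d)) + (a - b*sqrt(d)) = 2a
= 2 * (29)
= 58

58


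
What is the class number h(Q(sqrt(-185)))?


K = Q(sqrt(-185)). d mod 4 = 3, so D = disc(K) = 4d = -740
h(K) equals the number of primitive reduced positive-definite forms (a, b, c) = a*x^2 + b*x*y + c*y^2 with b^2 - 4ac = D,
where reduced means |b| <= a <= c, with b >= 0 whenever |b| = a or a = c, and primitive means gcd(a, b, c) = 1.
Reduced forces 3a^2 <= |D| = 740, so 1 <= a <= 15; b must have the parity of D, and c = (b^2 - D)/(4a) must be an integer >= a.
Enumerate a = 1..15, b in [-a, a]:
  a=1: (1, 0, 185)  [1]
  a=2: (2, 2, 93)  [1]
  a=3: (3, -2, 62), (3, 2, 62)  [2]
  a=4: none
  a=5: (5, 0, 37)  [1]
  a=6: (6, -2, 31), (6, 2, 31)  [2]
  a=7: (7, -4, 27), (7, 4, 27)  [2]
  a=8: none
  a=9: (9, -4, 21), (9, 4, 21)  [2]
  a=10: (10, 10, 21)  [1]
  a=11..12: none
  a=13: (13, -12, 17), (13, 12, 17)  [2]
  a=14: (14, -10, 15), (14, 10, 15)  [2]
  a=15: none
Total reduced forms: 1 + 1 + 2 + 1 + 2 + 2 + 2 + 1 + 2 + 2 = 16
h = 16

16


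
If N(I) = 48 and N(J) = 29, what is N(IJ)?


N(IJ) = N(I) * N(J)
= 48 * 29
= 1392

1392


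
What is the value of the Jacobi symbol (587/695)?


Compute (587/695) via quadratic reciprocity:
  reciprocity: (587/695) -> -(695/587)
  reduce: (108/587)
  pull out 2: (2/587) = -1  (since 587 mod 8 = 3)
  pull out 2: (2/587) = -1  (since 587 mod 8 = 3)
  reciprocity: (27/587) -> -(587/27)
  reduce: (20/27)
  pull out 2: (2/27) = -1  (since 27 mod 8 = 3)
  pull out 2: (2/27) = -1  (since 27 mod 8 = 3)
  reciprocity: (5/27) -> +(27/5)
  reduce: (2/5)
  pull out 2: (2/5) = -1  (since 5 mod 8 = 5)
  (1/5) = 1
Product of signs = -1

-1


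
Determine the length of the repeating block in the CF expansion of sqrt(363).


Run the CF algorithm for sqrt(363).
a_0 = floor(sqrt(363)) = 19; set m_0=0, q_0=1.
Recurrence: m' = q*a - m,  q' = (d - m'^2)/q,  a' = floor((a_0 + m')/q').
  step 1: m=19, q=2, a=19
  step 2: m=19, q=1, a=38
a_2 = 2*a_0 = 38, so the period closes here.
sqrt(363) = [19; 19, 38]
Period length = 2

2


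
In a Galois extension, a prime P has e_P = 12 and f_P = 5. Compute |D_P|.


|D_P| = e * f
= 12 * 5
= 60

60


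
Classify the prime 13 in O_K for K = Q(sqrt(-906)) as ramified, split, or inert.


K = Q(sqrt(-906)). Since d mod 4 = 2, disc(K) = -3624.
Check p | disc: -3624 mod 13 = 3.
p does not divide disc. Compute Legendre symbol (d/p):
4^((13-1)/2) mod 13 = 1
(d/p) = 1, so p splits: (p) = P*P' with e=1, f=1, g=2.
Therefore p is split.

split


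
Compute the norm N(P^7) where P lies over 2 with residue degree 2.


N(P^a) = p^(a*f)
= 2^(7*2)
= 2^14
= 16384

16384


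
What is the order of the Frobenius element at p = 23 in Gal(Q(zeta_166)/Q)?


The Frobenius at p in Gal(Q(zeta_n)/Q) = (Z/nZ)* is the class of p, so its order is ord_166(23), the smallest k >= 1 with 23^k = 1 mod 166.
n = 166 = 2 * 83, phi(166) = 82; the order divides phi(n).
Divisors of 82: 1, 2, 41, 82
Repeated squaring mod 166: 23^1 = 23, 23^2 = 31, 23^4 = 131, 23^8 = 63, 23^16 = 151, 23^32 = 59, 23^64 = 161
Test divisors in increasing order:
  k=1: 23^1 = 23 mod 166
  k=2: 23^2 = 31 mod 166
  k=41: 23^41 = 59 * 63 * 23 = 1 mod 166  <- first divisor giving 1
Order = 41

41


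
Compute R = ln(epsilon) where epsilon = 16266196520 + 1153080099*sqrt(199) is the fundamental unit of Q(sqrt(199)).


epsilon = 16266196520 + 1153080099*sqrt(199)
= 3.2532e+10
R = ln(3.2532e+10)
= 24.2055

24.2055


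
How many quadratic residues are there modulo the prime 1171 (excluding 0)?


For prime p, the number of non-zero quadratic residues is (p-1)/2.
= (1171-1)/2
= 585

585


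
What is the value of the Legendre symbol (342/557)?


p = 557 is prime, so compute (342/557) with the reciprocity algorithm (Jacobi-symbol steps: pull out 2s via (2/n), flip via reciprocity, reduce):
  pull out 2: (2/557) = -1  (since 557 mod 8 = 5)
  reciprocity: (171/557) -> +(557/171)
  reduce: (44/171)
  pull out 2: (2/171) = -1  (since 171 mod 8 = 3)
  pull out 2: (2/171) = -1  (since 171 mod 8 = 3)
  reciprocity: (11/171) -> -(171/11)
  reduce: (6/11)
  pull out 2: (2/11) = -1  (since 11 mod 8 = 3)
  reciprocity: (3/11) -> -(11/3)
  reduce: (2/3)
  pull out 2: (2/3) = -1  (since 3 mod 8 = 3)
  (1/3) = 1
Product of signs = -1
(342/557) = -1

-1


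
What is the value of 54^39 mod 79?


p = 79 is prime and the exponent is (p-1)/2 = 39, so by Euler's criterion 54^39 = (54/79) = +1 or -1 mod 79.
Compute by square-and-multiply:
  39 = 32 + 4 + 2 + 1 (binary 100111)
  Repeated squaring mod 79: 54^1 = 54, 54^2 = 72, 54^4 = 49, 54^8 = 31, 54^16 = 13, 54^32 = 11
  54^39 = 54^32 * 54^4 * 54^2 * 54^1 = 11 * 49 * 72 * 54 mod 79
    11 * 49 = 539 = 65 mod 79
    65 * 72 = 4680 = 19 mod 79
    19 * 54 = 1026 = 78 mod 79
  54^39 = 78 mod 79
Result 78 = p - 1 = -1 mod 79: 54 is a quadratic non-residue mod 79. As a residue in [0, p-1] the value is 78.
54^39 mod 79 = 78

78


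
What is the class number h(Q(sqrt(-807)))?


K = Q(sqrt(-807)). d mod 4 = 1, so D = disc(K) = d = -807
h(K) equals the number of primitive reduced positive-definite forms (a, b, c) = a*x^2 + b*x*y + c*y^2 with b^2 - 4ac = D,
where reduced means |b| <= a <= c, with b >= 0 whenever |b| = a or a = c, and primitive means gcd(a, b, c) = 1.
Reduced forces 3a^2 <= |D| = 807, so 1 <= a <= 16; b must have the parity of D, and c = (b^2 - D)/(4a) must be an integer >= a.
Enumerate a = 1..16, b in [-a, a]:
  a=1: (1, 1, 202)  [1]
  a=2: (2, -1, 101), (2, 1, 101)  [2]
  a=3: (3, 3, 68)  [1]
  a=4: (4, -3, 51), (4, 3, 51)  [2]
  a=5: none
  a=6: (6, -3, 34), (6, 3, 34)  [2]
  a=7: none
  a=8: (8, -5, 26), (8, 5, 26)  [2]
  a=9..11: none
  a=12: (12, -3, 17), (12, 3, 17)  [2]
  a=13: (13, -5, 16), (13, 5, 16)  [2]
  a=14..16: none
Total reduced forms: 1 + 2 + 1 + 2 + 2 + 2 + 2 + 2 = 14
h = 14

14


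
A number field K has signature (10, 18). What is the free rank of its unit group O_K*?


By Dirichlet's unit theorem:
rank = r1 + r2 - 1
= 10 + 18 - 1
= 27

27


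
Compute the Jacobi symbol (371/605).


Compute (371/605) via quadratic reciprocity:
  reciprocity: (371/605) -> +(605/371)
  reduce: (234/371)
  pull out 2: (2/371) = -1  (since 371 mod 8 = 3)
  reciprocity: (117/371) -> +(371/117)
  reduce: (20/117)
  pull out 2: (2/117) = -1  (since 117 mod 8 = 5)
  pull out 2: (2/117) = -1  (since 117 mod 8 = 5)
  reciprocity: (5/117) -> +(117/5)
  reduce: (2/5)
  pull out 2: (2/5) = -1  (since 5 mod 8 = 5)
  (1/5) = 1
Product of signs = 1

1


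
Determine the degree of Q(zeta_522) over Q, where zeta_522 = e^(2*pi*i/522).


The degree equals Euler's totient phi(522).
522 = 2 * 3^2 * 29
phi(522) = 168

168


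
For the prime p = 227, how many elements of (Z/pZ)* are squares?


For prime p, the number of non-zero quadratic residues is (p-1)/2.
= (227-1)/2
= 113

113


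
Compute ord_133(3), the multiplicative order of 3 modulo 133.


We want ord_133(3), the smallest k >= 1 with 3^k = 1 mod 133.
n = 133 = 7 * 19, phi(133) = 108; the order divides phi(n).
Divisors of 108: 1, 2, 3, 4, 6, 9, 12, 18, 27, 36, 54, 108
Repeated squaring mod 133: 3^1 = 3, 3^2 = 9, 3^4 = 81, 3^8 = 44, 3^16 = 74, 3^32 = 23, 3^64 = 130
Test divisors in increasing order:
  k=1: 3^1 = 3 mod 133
  k=2: 3^2 = 9 mod 133
  k=3: 3^3 = 9 * 3 = 27 mod 133
  k=4: 3^4 = 81 mod 133
  k=6: 3^6 = 81 * 9 = 64 mod 133
  k=9: 3^9 = 44 * 3 = 132 mod 133
  k=12: 3^12 = 44 * 81 = 106 mod 133
  k=18: 3^18 = 74 * 9 = 1 mod 133  <- first divisor giving 1
Order = 18

18


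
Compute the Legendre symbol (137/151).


p = 151 is prime, so compute (137/151) with the reciprocity algorithm (Jacobi-symbol steps: pull out 2s via (2/n), flip via reciprocity, reduce):
  reciprocity: (137/151) -> +(151/137)
  reduce: (14/137)
  pull out 2: (2/137) = +1  (since 137 mod 8 = 1)
  reciprocity: (7/137) -> +(137/7)
  reduce: (4/7)
  pull out 2: (2/7) = +1  (since 7 mod 8 = 7)
  pull out 2: (2/7) = +1  (since 7 mod 8 = 7)
  (1/7) = 1
Product of signs = 1
(137/151) = 1

1


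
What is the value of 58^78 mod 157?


p = 157 is prime and the exponent is (p-1)/2 = 78, so by Euler's criterion 58^78 = (58/157) = +1 or -1 mod 157.
Compute by square-and-multiply:
  78 = 64 + 8 + 4 + 2 (binary 1001110)
  Repeated squaring mod 157: 58^1 = 58, 58^2 = 67, 58^4 = 93, 58^8 = 14, 58^16 = 39, 58^32 = 108, 58^64 = 46
  58^78 = 58^64 * 58^8 * 58^4 * 58^2 = 46 * 14 * 93 * 67 mod 157
    46 * 14 = 644 = 16 mod 157
    16 * 93 = 1488 = 75 mod 157
    75 * 67 = 5025 = 1 mod 157
  58^78 = 1 mod 157
Result 1: 58 is a quadratic residue mod 157.
58^78 mod 157 = 1

1


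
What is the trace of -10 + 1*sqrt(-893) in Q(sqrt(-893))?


Tr(a + b*sqrt(d)) = (a + b*sqrt(d)) + (a - b*sqrt(d)) = 2a
= 2 * (-10)
= -20

-20


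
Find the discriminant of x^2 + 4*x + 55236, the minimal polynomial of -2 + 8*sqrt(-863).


The element -2 + 8*sqrt(-863) has minimal polynomial:
x^2 + 4*x + 55236
Discriminant = (4)^2 - 4*(55236)
= 16 - 220944
= -220928

-220928


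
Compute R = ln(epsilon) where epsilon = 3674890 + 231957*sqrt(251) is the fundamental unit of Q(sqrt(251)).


epsilon = 3674890 + 231957*sqrt(251)
= 7.3498e+06
R = ln(7.3498e+06)
= 15.8102

15.8102


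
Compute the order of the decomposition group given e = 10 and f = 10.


|D_P| = e * f
= 10 * 10
= 100

100


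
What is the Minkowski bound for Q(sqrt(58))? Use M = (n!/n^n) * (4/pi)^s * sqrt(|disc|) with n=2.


d = 58, d mod 4 = 2, so disc(K) = 4d = 232; |disc(K)| = 232
Real quadratic field, so n = 2, s = r2 = 0, r1 = 2
M = (n!/n^n) * (4/pi)^s * sqrt(|disc(K)|) = (2!/2^2) * (4/pi)^0 * sqrt(232)
= 0.5 * 1.000000 * 15.231546
= 7.6158

7.6158


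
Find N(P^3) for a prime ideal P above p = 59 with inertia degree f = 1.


N(P^a) = p^(a*f)
= 59^(3*1)
= 59^3
= 205379

205379


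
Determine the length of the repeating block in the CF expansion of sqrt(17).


Run the CF algorithm for sqrt(17).
a_0 = floor(sqrt(17)) = 4; set m_0=0, q_0=1.
Recurrence: m' = q*a - m,  q' = (d - m'^2)/q,  a' = floor((a_0 + m')/q').
  step 1: m=4, q=1, a=8
a_1 = 2*a_0 = 8, so the period closes here.
sqrt(17) = [4; 8]
Period length = 1

1


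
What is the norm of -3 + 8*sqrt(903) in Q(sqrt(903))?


N(a + b*sqrt(d)) = a^2 - d*b^2
= (-3)^2 - (903)*(8)^2
= 9 - 57792
= -57783

-57783


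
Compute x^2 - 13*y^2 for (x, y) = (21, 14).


x^2 - d*y^2
= 21^2 - 13*14^2
= 441 - 2548
= -2107

-2107


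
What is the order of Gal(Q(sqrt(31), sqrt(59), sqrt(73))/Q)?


The 3 square roots of distinct primes are multiplicatively independent over Q,
so [K:Q] = 2^3 and Gal(K/Q) is isomorphic to (Z/2Z)^3.
|Gal| = 2^3 = 8

8


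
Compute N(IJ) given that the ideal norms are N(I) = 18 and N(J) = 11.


N(IJ) = N(I) * N(J)
= 18 * 11
= 198

198


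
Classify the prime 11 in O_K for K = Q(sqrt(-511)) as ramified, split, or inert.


K = Q(sqrt(-511)). Since d mod 4 = 1, disc(K) = -511.
Check p | disc: -511 mod 11 = 6.
p does not divide disc. Compute Legendre symbol (d/p):
6^((11-1)/2) mod 11 = -1
(d/p) = -1, so p is inert: (p) stays prime with e=1, f=2, g=1.
Therefore p is inert.

inert


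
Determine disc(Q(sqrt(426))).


For K = Q(sqrt(d)) with d squarefree: disc(K) = d if d = 1 mod 4, and disc(K) = 4d if d = 2 or 3 mod 4.
Here d = 426, and d mod 4 = 2.
d = 2 mod 4, not 1 (O_K = Z[sqrt(d)]), so disc(K) = 4d = 4 * (426) = 1704

1704


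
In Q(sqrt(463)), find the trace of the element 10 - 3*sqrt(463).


Tr(a + b*sqrt(d)) = (a + b*sqrt(d)) + (a - b*sqrt(d)) = 2a
= 2 * (10)
= 20

20


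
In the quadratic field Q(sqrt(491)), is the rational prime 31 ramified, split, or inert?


K = Q(sqrt(491)). Since d mod 4 = 3, disc(K) = 1964.
Check p | disc: 1964 mod 31 = 11.
p does not divide disc. Compute Legendre symbol (d/p):
26^((31-1)/2) mod 31 = -1
(d/p) = -1, so p is inert: (p) stays prime with e=1, f=2, g=1.
Therefore p is inert.

inert


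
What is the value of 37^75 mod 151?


p = 151 is prime and the exponent is (p-1)/2 = 75, so by Euler's criterion 37^75 = (37/151) = +1 or -1 mod 151.
Compute by square-and-multiply:
  75 = 64 + 8 + 2 + 1 (binary 1001011)
  Repeated squaring mod 151: 37^1 = 37, 37^2 = 10, 37^4 = 100, 37^8 = 34, 37^16 = 99, 37^32 = 137, 37^64 = 45
  37^75 = 37^64 * 37^8 * 37^2 * 37^1 = 45 * 34 * 10 * 37 mod 151
    45 * 34 = 1530 = 20 mod 151
    20 * 10 = 200 = 49 mod 151
    49 * 37 = 1813 = 1 mod 151
  37^75 = 1 mod 151
Result 1: 37 is a quadratic residue mod 151.
37^75 mod 151 = 1

1


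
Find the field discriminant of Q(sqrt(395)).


For K = Q(sqrt(d)) with d squarefree: disc(K) = d if d = 1 mod 4, and disc(K) = 4d if d = 2 or 3 mod 4.
Here d = 395, and d mod 4 = 3.
d = 3 mod 4, not 1 (O_K = Z[sqrt(d)]), so disc(K) = 4d = 4 * (395) = 1580

1580


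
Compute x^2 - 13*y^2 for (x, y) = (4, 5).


x^2 - d*y^2
= 4^2 - 13*5^2
= 16 - 325
= -309

-309


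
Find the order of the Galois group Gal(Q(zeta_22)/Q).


|Gal(Q(zeta_22)/Q)| = phi(22)
= 10

10


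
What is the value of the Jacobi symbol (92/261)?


Compute (92/261) via quadratic reciprocity:
  pull out 2: (2/261) = -1  (since 261 mod 8 = 5)
  pull out 2: (2/261) = -1  (since 261 mod 8 = 5)
  reciprocity: (23/261) -> +(261/23)
  reduce: (8/23)
  pull out 2: (2/23) = +1  (since 23 mod 8 = 7)
  pull out 2: (2/23) = +1  (since 23 mod 8 = 7)
  pull out 2: (2/23) = +1  (since 23 mod 8 = 7)
  (1/23) = 1
Product of signs = 1

1


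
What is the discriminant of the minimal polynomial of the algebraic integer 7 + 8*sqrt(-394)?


The element 7 + 8*sqrt(-394) has minimal polynomial:
x^2 - 14*x + 25265
Discriminant = (-14)^2 - 4*(25265)
= 196 - 101060
= -100864

-100864


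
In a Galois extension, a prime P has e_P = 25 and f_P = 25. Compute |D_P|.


|D_P| = e * f
= 25 * 25
= 625

625


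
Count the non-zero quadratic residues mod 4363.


For prime p, the number of non-zero quadratic residues is (p-1)/2.
= (4363-1)/2
= 2181

2181


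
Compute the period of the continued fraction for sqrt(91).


Run the CF algorithm for sqrt(91).
a_0 = floor(sqrt(91)) = 9; set m_0=0, q_0=1.
Recurrence: m' = q*a - m,  q' = (d - m'^2)/q,  a' = floor((a_0 + m')/q').
  step 1: m=9, q=10, a=1
  step 2: m=1, q=9, a=1
  step 3: m=8, q=3, a=5
  step 4: m=7, q=14, a=1
  step 5: m=7, q=3, a=5
  step 6: m=8, q=9, a=1
  step 7: m=1, q=10, a=1
  step 8: m=9, q=1, a=18
a_8 = 2*a_0 = 18, so the period closes here.
sqrt(91) = [9; 1, 1, 5, 1, 5, 1, 1, 18]
Period length = 8

8


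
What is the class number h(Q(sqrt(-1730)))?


K = Q(sqrt(-1730)). d mod 4 = 2, so D = disc(K) = 4d = -6920
h(K) equals the number of primitive reduced positive-definite forms (a, b, c) = a*x^2 + b*x*y + c*y^2 with b^2 - 4ac = D,
where reduced means |b| <= a <= c, with b >= 0 whenever |b| = a or a = c, and primitive means gcd(a, b, c) = 1.
Reduced forces 3a^2 <= |D| = 6920, so 1 <= a <= 48; b must have the parity of D, and c = (b^2 - D)/(4a) must be an integer >= a.
Enumerate a = 1..48, b in [-a, a]:
  a=1: (1, 0, 1730)  [1]
  a=2: (2, 0, 865)  [1]
  a=3: (3, -2, 577), (3, 2, 577)  [2]
  a=4: none
  a=5: (5, 0, 346)  [1]
  a=6: (6, -4, 289), (6, 4, 289)  [2]
  a=7..8: none
  a=9: (9, -8, 194), (9, 8, 194)  [2]
  a=10: (10, 0, 173)  [1]
  a=11..12: none
  a=13: (13, -10, 135), (13, 10, 135)  [2]
  a=14: none
  a=15: (15, -10, 117), (15, 10, 117)  [2]
  a=16: none
  a=17: (17, -4, 102), (17, 4, 102)  [2]
  a=18: (18, -8, 97), (18, 8, 97)  [2]
  a=19..22: none
  a=23: (23, -16, 78), (23, 16, 78)  [2]
  a=24..25: none
  a=26: (26, -16, 69), (26, 16, 69)  [2]
  a=27: (27, -10, 65), (27, 10, 65)  [2]
  a=28..29: none
  a=30: (30, -20, 61), (30, 20, 61)  [2]
  a=31..33: none
  a=34: (34, -4, 51), (34, 4, 51)  [2]
  a=35..36: none
  a=37: (37, -6, 47), (37, 6, 47)  [2]
  a=38: none
  a=39: (39, -16, 46), (39, -10, 45), (39, 10, 45), (39, 16, 46)  [4]
  a=40: none
  a=41: (41, -38, 51), (41, 38, 51)  [2]
  a=42..48: none
Total reduced forms: 1 + 1 + 2 + 1 + 2 + 2 + 1 + 2 + 2 + 2 + 2 + 2 + 2 + 2 + 2 + 2 + 2 + 4 + 2 = 36
h = 36

36


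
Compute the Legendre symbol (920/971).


p = 971 is prime, so compute (920/971) with the reciprocity algorithm (Jacobi-symbol steps: pull out 2s via (2/n), flip via reciprocity, reduce):
  pull out 2: (2/971) = -1  (since 971 mod 8 = 3)
  pull out 2: (2/971) = -1  (since 971 mod 8 = 3)
  pull out 2: (2/971) = -1  (since 971 mod 8 = 3)
  reciprocity: (115/971) -> -(971/115)
  reduce: (51/115)
  reciprocity: (51/115) -> -(115/51)
  reduce: (13/51)
  reciprocity: (13/51) -> +(51/13)
  reduce: (12/13)
  pull out 2: (2/13) = -1  (since 13 mod 8 = 5)
  pull out 2: (2/13) = -1  (since 13 mod 8 = 5)
  reciprocity: (3/13) -> +(13/3)
  reduce: (1/3)
  (1/3) = 1
Product of signs = -1
(920/971) = -1

-1


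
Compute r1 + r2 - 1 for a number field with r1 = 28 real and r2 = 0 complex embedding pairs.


By Dirichlet's unit theorem:
rank = r1 + r2 - 1
= 28 + 0 - 1
= 27

27


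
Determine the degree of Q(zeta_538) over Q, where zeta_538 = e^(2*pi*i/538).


The degree equals Euler's totient phi(538).
538 = 2 * 269
phi(538) = 268

268


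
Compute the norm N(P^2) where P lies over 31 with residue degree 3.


N(P^a) = p^(a*f)
= 31^(2*3)
= 31^6
= 887503681

887503681


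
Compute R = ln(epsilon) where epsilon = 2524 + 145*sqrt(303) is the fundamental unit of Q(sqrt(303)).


epsilon = 2524 + 145*sqrt(303)
= 5047.9998
R = ln(5047.9998)
= 8.5267

8.5267


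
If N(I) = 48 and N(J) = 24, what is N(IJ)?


N(IJ) = N(I) * N(J)
= 48 * 24
= 1152

1152


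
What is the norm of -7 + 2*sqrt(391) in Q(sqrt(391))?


N(a + b*sqrt(d)) = a^2 - d*b^2
= (-7)^2 - (391)*(2)^2
= 49 - 1564
= -1515

-1515


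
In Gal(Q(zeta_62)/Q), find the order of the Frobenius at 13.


The Frobenius at p in Gal(Q(zeta_n)/Q) = (Z/nZ)* is the class of p, so its order is ord_62(13), the smallest k >= 1 with 13^k = 1 mod 62.
n = 62 = 2 * 31, phi(62) = 30; the order divides phi(n).
Divisors of 30: 1, 2, 3, 5, 6, 10, 15, 30
Repeated squaring mod 62: 13^1 = 13, 13^2 = 45, 13^4 = 41, 13^8 = 7, 13^16 = 49
Test divisors in increasing order:
  k=1: 13^1 = 13 mod 62
  k=2: 13^2 = 45 mod 62
  k=3: 13^3 = 45 * 13 = 27 mod 62
  k=5: 13^5 = 41 * 13 = 37 mod 62
  k=6: 13^6 = 41 * 45 = 47 mod 62
  k=10: 13^10 = 7 * 45 = 5 mod 62
  k=15: 13^15 = 7 * 41 * 45 * 13 = 61 mod 62
  k=30: 13^30 = 49 * 7 * 41 * 45 = 1 mod 62  <- first divisor giving 1
Order = 30

30


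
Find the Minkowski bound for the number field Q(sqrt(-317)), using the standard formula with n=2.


d = -317, d mod 4 = 3, so disc(K) = 4d = -1268; |disc(K)| = 1268
Imaginary quadratic field, so n = 2, s = r2 = 1, r1 = 0
M = (n!/n^n) * (4/pi)^s * sqrt(|disc(K)|) = (2!/2^2) * (4/pi)^1 * sqrt(1268)
= 0.5 * 1.273240 * 35.608988
= 22.6694

22.6694


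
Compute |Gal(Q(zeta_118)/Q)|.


|Gal(Q(zeta_118)/Q)| = phi(118)
= 58

58


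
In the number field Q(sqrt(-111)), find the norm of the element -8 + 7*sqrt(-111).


N(a + b*sqrt(d)) = a^2 - d*b^2
= (-8)^2 - (-111)*(7)^2
= 64 + 5439
= 5503

5503


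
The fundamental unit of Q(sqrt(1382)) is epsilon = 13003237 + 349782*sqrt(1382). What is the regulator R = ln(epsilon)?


epsilon = 13003237 + 349782*sqrt(1382)
= 2.6006e+07
R = ln(2.6006e+07)
= 17.0739

17.0739


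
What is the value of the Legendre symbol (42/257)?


p = 257 is prime, so compute (42/257) with the reciprocity algorithm (Jacobi-symbol steps: pull out 2s via (2/n), flip via reciprocity, reduce):
  pull out 2: (2/257) = +1  (since 257 mod 8 = 1)
  reciprocity: (21/257) -> +(257/21)
  reduce: (5/21)
  reciprocity: (5/21) -> +(21/5)
  reduce: (1/5)
  (1/5) = 1
Product of signs = 1
(42/257) = 1

1


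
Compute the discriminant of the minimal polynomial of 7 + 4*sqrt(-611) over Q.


The element 7 + 4*sqrt(-611) has minimal polynomial:
x^2 - 14*x + 9825
Discriminant = (-14)^2 - 4*(9825)
= 196 - 39300
= -39104

-39104


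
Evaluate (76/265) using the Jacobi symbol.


Compute (76/265) via quadratic reciprocity:
  pull out 2: (2/265) = +1  (since 265 mod 8 = 1)
  pull out 2: (2/265) = +1  (since 265 mod 8 = 1)
  reciprocity: (19/265) -> +(265/19)
  reduce: (18/19)
  pull out 2: (2/19) = -1  (since 19 mod 8 = 3)
  reciprocity: (9/19) -> +(19/9)
  reduce: (1/9)
  (1/9) = 1
Product of signs = -1

-1


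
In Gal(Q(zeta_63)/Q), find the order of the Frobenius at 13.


The Frobenius at p in Gal(Q(zeta_n)/Q) = (Z/nZ)* is the class of p, so its order is ord_63(13), the smallest k >= 1 with 13^k = 1 mod 63.
n = 63 = 3^2 * 7, phi(63) = 36; the order divides phi(n).
Divisors of 36: 1, 2, 3, 4, 6, 9, 12, 18, 36
Repeated squaring mod 63: 13^1 = 13, 13^2 = 43, 13^4 = 22, 13^8 = 43, 13^16 = 22, 13^32 = 43
Test divisors in increasing order:
  k=1: 13^1 = 13 mod 63
  k=2: 13^2 = 43 mod 63
  k=3: 13^3 = 43 * 13 = 55 mod 63
  k=4: 13^4 = 22 mod 63
  k=6: 13^6 = 22 * 43 = 1 mod 63  <- first divisor giving 1
Order = 6

6


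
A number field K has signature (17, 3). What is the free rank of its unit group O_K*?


By Dirichlet's unit theorem:
rank = r1 + r2 - 1
= 17 + 3 - 1
= 19

19


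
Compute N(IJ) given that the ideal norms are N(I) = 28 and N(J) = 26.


N(IJ) = N(I) * N(J)
= 28 * 26
= 728

728


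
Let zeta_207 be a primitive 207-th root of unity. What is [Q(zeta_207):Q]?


The degree equals Euler's totient phi(207).
207 = 3^2 * 23
phi(207) = 132

132


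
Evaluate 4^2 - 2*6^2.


x^2 - d*y^2
= 4^2 - 2*6^2
= 16 - 72
= -56

-56


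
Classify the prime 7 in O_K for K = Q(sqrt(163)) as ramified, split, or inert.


K = Q(sqrt(163)). Since d mod 4 = 3, disc(K) = 652.
Check p | disc: 652 mod 7 = 1.
p does not divide disc. Compute Legendre symbol (d/p):
2^((7-1)/2) mod 7 = 1
(d/p) = 1, so p splits: (p) = P*P' with e=1, f=1, g=2.
Therefore p is split.

split


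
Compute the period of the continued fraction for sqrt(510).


Run the CF algorithm for sqrt(510).
a_0 = floor(sqrt(510)) = 22; set m_0=0, q_0=1.
Recurrence: m' = q*a - m,  q' = (d - m'^2)/q,  a' = floor((a_0 + m')/q').
  step 1: m=22, q=26, a=1
  step 2: m=4, q=19, a=1
  step 3: m=15, q=15, a=2
  step 4: m=15, q=19, a=1
  step 5: m=4, q=26, a=1
  step 6: m=22, q=1, a=44
a_6 = 2*a_0 = 44, so the period closes here.
sqrt(510) = [22; 1, 1, 2, 1, 1, 44]
Period length = 6

6


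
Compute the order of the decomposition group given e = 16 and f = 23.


|D_P| = e * f
= 16 * 23
= 368

368


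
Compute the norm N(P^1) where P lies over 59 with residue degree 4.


N(P^a) = p^(a*f)
= 59^(1*4)
= 59^4
= 12117361

12117361


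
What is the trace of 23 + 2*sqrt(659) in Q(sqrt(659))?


Tr(a + b*sqrt(d)) = (a + b*sqrt(d)) + (a - b*sqrt(d)) = 2a
= 2 * (23)
= 46

46


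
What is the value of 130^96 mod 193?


p = 193 is prime and the exponent is (p-1)/2 = 96, so by Euler's criterion 130^96 = (130/193) = +1 or -1 mod 193.
Compute by square-and-multiply:
  96 = 64 + 32 (binary 1100000)
  Repeated squaring mod 193: 130^1 = 130, 130^2 = 109, 130^4 = 108, 130^8 = 84, 130^16 = 108, 130^32 = 84, 130^64 = 108
  130^96 = 130^64 * 130^32 = 108 * 84 mod 193
    108 * 84 = 9072 = 1 mod 193
  130^96 = 1 mod 193
Result 1: 130 is a quadratic residue mod 193.
130^96 mod 193 = 1

1


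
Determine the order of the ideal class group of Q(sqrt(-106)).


K = Q(sqrt(-106)). d mod 4 = 2, so D = disc(K) = 4d = -424
h(K) equals the number of primitive reduced positive-definite forms (a, b, c) = a*x^2 + b*x*y + c*y^2 with b^2 - 4ac = D,
where reduced means |b| <= a <= c, with b >= 0 whenever |b| = a or a = c, and primitive means gcd(a, b, c) = 1.
Reduced forces 3a^2 <= |D| = 424, so 1 <= a <= 11; b must have the parity of D, and c = (b^2 - D)/(4a) must be an integer >= a.
Enumerate a = 1..11, b in [-a, a]:
  a=1: (1, 0, 106)  [1]
  a=2: (2, 0, 53)  [1]
  a=3..4: none
  a=5: (5, -4, 22), (5, 4, 22)  [2]
  a=6..9: none
  a=10: (10, -4, 11), (10, 4, 11)  [2]
  a=11: none
Total reduced forms: 1 + 1 + 2 + 2 = 6
h = 6

6


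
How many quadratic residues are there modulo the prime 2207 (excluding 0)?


For prime p, the number of non-zero quadratic residues is (p-1)/2.
= (2207-1)/2
= 1103

1103


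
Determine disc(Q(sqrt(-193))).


For K = Q(sqrt(d)) with d squarefree: disc(K) = d if d = 1 mod 4, and disc(K) = 4d if d = 2 or 3 mod 4.
Here d = -193, and d mod 4 = 3.
d = 3 mod 4, not 1 (O_K = Z[sqrt(d)]), so disc(K) = 4d = 4 * (-193) = -772

-772


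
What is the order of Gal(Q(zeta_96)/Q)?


|Gal(Q(zeta_96)/Q)| = phi(96)
= 32

32


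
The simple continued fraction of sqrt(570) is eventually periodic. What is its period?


Run the CF algorithm for sqrt(570).
a_0 = floor(sqrt(570)) = 23; set m_0=0, q_0=1.
Recurrence: m' = q*a - m,  q' = (d - m'^2)/q,  a' = floor((a_0 + m')/q').
  step 1: m=23, q=41, a=1
  step 2: m=18, q=6, a=6
  step 3: m=18, q=41, a=1
  step 4: m=23, q=1, a=46
a_4 = 2*a_0 = 46, so the period closes here.
sqrt(570) = [23; 1, 6, 1, 46]
Period length = 4

4


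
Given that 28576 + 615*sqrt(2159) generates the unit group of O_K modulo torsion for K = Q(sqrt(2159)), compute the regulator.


epsilon = 28576 + 615*sqrt(2159)
= 57152.0000
R = ln(57152.0000)
= 10.9535

10.9535


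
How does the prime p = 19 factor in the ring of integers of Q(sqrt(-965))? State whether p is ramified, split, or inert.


K = Q(sqrt(-965)). Since d mod 4 = 3, disc(K) = -3860.
Check p | disc: -3860 mod 19 = 16.
p does not divide disc. Compute Legendre symbol (d/p):
4^((19-1)/2) mod 19 = 1
(d/p) = 1, so p splits: (p) = P*P' with e=1, f=1, g=2.
Therefore p is split.

split


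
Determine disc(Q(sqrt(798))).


For K = Q(sqrt(d)) with d squarefree: disc(K) = d if d = 1 mod 4, and disc(K) = 4d if d = 2 or 3 mod 4.
Here d = 798, and d mod 4 = 2.
d = 2 mod 4, not 1 (O_K = Z[sqrt(d)]), so disc(K) = 4d = 4 * (798) = 3192

3192


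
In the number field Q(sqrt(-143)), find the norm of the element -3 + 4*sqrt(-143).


N(a + b*sqrt(d)) = a^2 - d*b^2
= (-3)^2 - (-143)*(4)^2
= 9 + 2288
= 2297

2297


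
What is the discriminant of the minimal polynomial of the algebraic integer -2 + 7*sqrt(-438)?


The element -2 + 7*sqrt(-438) has minimal polynomial:
x^2 + 4*x + 21466
Discriminant = (4)^2 - 4*(21466)
= 16 - 85864
= -85848

-85848


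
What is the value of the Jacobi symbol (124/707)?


Compute (124/707) via quadratic reciprocity:
  pull out 2: (2/707) = -1  (since 707 mod 8 = 3)
  pull out 2: (2/707) = -1  (since 707 mod 8 = 3)
  reciprocity: (31/707) -> -(707/31)
  reduce: (25/31)
  reciprocity: (25/31) -> +(31/25)
  reduce: (6/25)
  pull out 2: (2/25) = +1  (since 25 mod 8 = 1)
  reciprocity: (3/25) -> +(25/3)
  reduce: (1/3)
  (1/3) = 1
Product of signs = -1

-1


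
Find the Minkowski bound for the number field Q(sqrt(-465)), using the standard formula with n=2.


d = -465, d mod 4 = 3, so disc(K) = 4d = -1860; |disc(K)| = 1860
Imaginary quadratic field, so n = 2, s = r2 = 1, r1 = 0
M = (n!/n^n) * (4/pi)^s * sqrt(|disc(K)|) = (2!/2^2) * (4/pi)^1 * sqrt(1860)
= 0.5 * 1.273240 * 43.127717
= 27.4560

27.4560


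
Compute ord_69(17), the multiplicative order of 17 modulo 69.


We want ord_69(17), the smallest k >= 1 with 17^k = 1 mod 69.
n = 69 = 3 * 23, phi(69) = 44; the order divides phi(n).
Divisors of 44: 1, 2, 4, 11, 22, 44
Repeated squaring mod 69: 17^1 = 17, 17^2 = 13, 17^4 = 31, 17^8 = 64, 17^16 = 25, 17^32 = 4
Test divisors in increasing order:
  k=1: 17^1 = 17 mod 69
  k=2: 17^2 = 13 mod 69
  k=4: 17^4 = 31 mod 69
  k=11: 17^11 = 64 * 13 * 17 = 68 mod 69
  k=22: 17^22 = 25 * 31 * 13 = 1 mod 69  <- first divisor giving 1
Order = 22

22


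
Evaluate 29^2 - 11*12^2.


x^2 - d*y^2
= 29^2 - 11*12^2
= 841 - 1584
= -743

-743


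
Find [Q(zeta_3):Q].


The degree equals Euler's totient phi(3).
3 = 3
phi(3) = 2

2


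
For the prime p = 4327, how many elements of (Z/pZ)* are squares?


For prime p, the number of non-zero quadratic residues is (p-1)/2.
= (4327-1)/2
= 2163

2163


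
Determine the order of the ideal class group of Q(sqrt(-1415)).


K = Q(sqrt(-1415)). d mod 4 = 1, so D = disc(K) = d = -1415
h(K) equals the number of primitive reduced positive-definite forms (a, b, c) = a*x^2 + b*x*y + c*y^2 with b^2 - 4ac = D,
where reduced means |b| <= a <= c, with b >= 0 whenever |b| = a or a = c, and primitive means gcd(a, b, c) = 1.
Reduced forces 3a^2 <= |D| = 1415, so 1 <= a <= 21; b must have the parity of D, and c = (b^2 - D)/(4a) must be an integer >= a.
Enumerate a = 1..21, b in [-a, a]:
  a=1: (1, 1, 354)  [1]
  a=2: (2, -1, 177), (2, 1, 177)  [2]
  a=3: (3, -1, 118), (3, 1, 118)  [2]
  a=4: (4, -3, 89), (4, 3, 89)  [2]
  a=5: (5, 5, 72)  [1]
  a=6: (6, -5, 60), (6, -1, 59), (6, 1, 59), (6, 5, 60)  [4]
  a=7: none
  a=8: (8, -5, 45), (8, 5, 45)  [2]
  a=9: (9, -5, 40), (9, 5, 40)  [2]
  a=10: (10, -5, 36), (10, 5, 36)  [2]
  a=11: (11, -9, 34), (11, 9, 34)  [2]
  a=12: (12, -11, 32), (12, -5, 30), (12, 5, 30), (12, 11, 32)  [4]
  a=13..14: none
  a=15: (15, -5, 24), (15, 5, 24)  [2]
  a=16: (16, -11, 24), (16, 11, 24)  [2]
  a=17: (17, -9, 22), (17, 9, 22)  [2]
  a=18: (18, -13, 22), (18, -5, 20), (18, 5, 20), (18, 13, 22)  [4]
  a=19..21: none
Total reduced forms: 1 + 2 + 2 + 2 + 1 + 4 + 2 + 2 + 2 + 2 + 4 + 2 + 2 + 2 + 4 = 34
h = 34

34


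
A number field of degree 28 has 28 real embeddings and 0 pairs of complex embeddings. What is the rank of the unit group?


By Dirichlet's unit theorem:
rank = r1 + r2 - 1
= 28 + 0 - 1
= 27

27


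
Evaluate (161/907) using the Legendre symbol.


p = 907 is prime, so compute (161/907) with the reciprocity algorithm (Jacobi-symbol steps: pull out 2s via (2/n), flip via reciprocity, reduce):
  reciprocity: (161/907) -> +(907/161)
  reduce: (102/161)
  pull out 2: (2/161) = +1  (since 161 mod 8 = 1)
  reciprocity: (51/161) -> +(161/51)
  reduce: (8/51)
  pull out 2: (2/51) = -1  (since 51 mod 8 = 3)
  pull out 2: (2/51) = -1  (since 51 mod 8 = 3)
  pull out 2: (2/51) = -1  (since 51 mod 8 = 3)
  (1/51) = 1
Product of signs = -1
(161/907) = -1

-1


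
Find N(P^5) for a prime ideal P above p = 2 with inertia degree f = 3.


N(P^a) = p^(a*f)
= 2^(5*3)
= 2^15
= 32768

32768


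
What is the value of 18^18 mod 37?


p = 37 is prime and the exponent is (p-1)/2 = 18, so by Euler's criterion 18^18 = (18/37) = +1 or -1 mod 37.
Compute by square-and-multiply:
  18 = 16 + 2 (binary 10010)
  Repeated squaring mod 37: 18^1 = 18, 18^2 = 28, 18^4 = 7, 18^8 = 12, 18^16 = 33
  18^18 = 18^16 * 18^2 = 33 * 28 mod 37
    33 * 28 = 924 = 36 mod 37
  18^18 = 36 mod 37
Result 36 = p - 1 = -1 mod 37: 18 is a quadratic non-residue mod 37. As a residue in [0, p-1] the value is 36.
18^18 mod 37 = 36

36


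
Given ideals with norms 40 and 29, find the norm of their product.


N(IJ) = N(I) * N(J)
= 40 * 29
= 1160

1160


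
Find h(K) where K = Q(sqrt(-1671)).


K = Q(sqrt(-1671)). d mod 4 = 1, so D = disc(K) = d = -1671
h(K) equals the number of primitive reduced positive-definite forms (a, b, c) = a*x^2 + b*x*y + c*y^2 with b^2 - 4ac = D,
where reduced means |b| <= a <= c, with b >= 0 whenever |b| = a or a = c, and primitive means gcd(a, b, c) = 1.
Reduced forces 3a^2 <= |D| = 1671, so 1 <= a <= 23; b must have the parity of D, and c = (b^2 - D)/(4a) must be an integer >= a.
Enumerate a = 1..23, b in [-a, a]:
  a=1: (1, 1, 418)  [1]
  a=2: (2, -1, 209), (2, 1, 209)  [2]
  a=3: (3, 3, 140)  [1]
  a=4: (4, -3, 105), (4, 3, 105)  [2]
  a=5: (5, -3, 84), (5, 3, 84)  [2]
  a=6: (6, -3, 70), (6, 3, 70)  [2]
  a=7: (7, -3, 60), (7, 3, 60)  [2]
  a=8: (8, -5, 53), (8, 5, 53)  [2]
  a=9: none
  a=10: (10, -7, 43), (10, -3, 42), (10, 3, 42), (10, 7, 43)  [4]
  a=11: (11, -1, 38), (11, 1, 38)  [2]
  a=12: (12, -3, 35), (12, 3, 35)  [2]
  a=13: none
  a=14: (14, -11, 32), (14, -3, 30), (14, 3, 30), (14, 11, 32)  [4]
  a=15: (15, -3, 28), (15, 3, 28)  [2]
  a=16: (16, -11, 28), (16, 11, 28)  [2]
  a=17..18: none
  a=19: (19, -1, 22), (19, 1, 22)  [2]
  a=20: (20, -13, 23), (20, -3, 21), (20, 3, 21), (20, 13, 23)  [4]
  a=21: none
  a=22: (22, -21, 24), (22, 21, 24)  [2]
  a=23: none
Total reduced forms: 1 + 2 + 1 + 2 + 2 + 2 + 2 + 2 + 4 + 2 + 2 + 4 + 2 + 2 + 2 + 4 + 2 = 38
h = 38

38
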